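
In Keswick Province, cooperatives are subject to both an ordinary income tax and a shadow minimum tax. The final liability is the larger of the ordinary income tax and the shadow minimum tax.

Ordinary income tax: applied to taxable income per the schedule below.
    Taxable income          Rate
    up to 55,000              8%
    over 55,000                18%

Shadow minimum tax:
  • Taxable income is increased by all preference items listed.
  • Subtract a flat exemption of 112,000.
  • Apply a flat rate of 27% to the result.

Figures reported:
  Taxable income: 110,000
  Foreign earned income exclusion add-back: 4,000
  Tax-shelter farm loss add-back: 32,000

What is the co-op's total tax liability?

14,300

Ordinary income tax:
  55,000 × 8% = 4,400
  55,000 × 18% = 9,900
  → 14,300

Shadow minimum tax:
  Adjusted income: 110,000 + 4,000 + 32,000 = 146,000
  Less exemption 112,000 → base 34,000
  34,000 × 27% = 9,180

14,300 > 9,180, so the ordinary income tax governs.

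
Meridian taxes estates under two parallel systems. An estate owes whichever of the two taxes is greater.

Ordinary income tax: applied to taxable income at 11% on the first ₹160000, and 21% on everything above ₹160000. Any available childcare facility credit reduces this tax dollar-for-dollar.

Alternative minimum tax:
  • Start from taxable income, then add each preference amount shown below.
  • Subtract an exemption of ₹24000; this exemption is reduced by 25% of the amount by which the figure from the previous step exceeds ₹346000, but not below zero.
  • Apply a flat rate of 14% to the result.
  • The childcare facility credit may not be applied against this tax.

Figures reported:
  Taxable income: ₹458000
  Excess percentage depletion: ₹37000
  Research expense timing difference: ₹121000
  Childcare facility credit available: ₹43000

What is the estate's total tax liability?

₹86240

Alternative minimum tax:
  Adjusted income: ₹458000 + ₹37000 + ₹121000 = ₹616000
  Exemption: 25% × (₹616000 − ₹346000) = ₹67500 ≥ ₹24000, so the exemption is fully phased out
  Base: ₹616000 − ₹0 = ₹616000
  ₹616000 × 14% = ₹86240

Ordinary income tax:
  ₹160000 × 11% = ₹17600
  ₹298000 × 21% = ₹62580
  → ₹80180
  Less childcare facility credit ₹43000 → ₹37180

₹86240 > ₹37180, so the alternative minimum tax is the binding amount.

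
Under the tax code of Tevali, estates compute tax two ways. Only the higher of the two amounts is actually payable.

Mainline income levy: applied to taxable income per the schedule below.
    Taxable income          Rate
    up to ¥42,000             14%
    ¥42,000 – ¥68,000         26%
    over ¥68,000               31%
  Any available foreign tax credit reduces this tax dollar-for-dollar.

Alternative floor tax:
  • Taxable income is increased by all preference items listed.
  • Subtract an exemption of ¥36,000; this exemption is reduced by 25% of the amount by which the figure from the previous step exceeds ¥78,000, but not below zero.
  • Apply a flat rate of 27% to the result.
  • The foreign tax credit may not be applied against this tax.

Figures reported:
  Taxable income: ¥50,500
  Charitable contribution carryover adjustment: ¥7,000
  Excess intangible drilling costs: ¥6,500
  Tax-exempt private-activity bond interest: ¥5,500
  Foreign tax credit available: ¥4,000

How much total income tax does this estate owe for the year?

¥9,045

Mainline income levy:
  ¥42,000 × 14% = ¥5,880
  ¥8,500 × 26% = ¥2,210
  → ¥8,090
  Less foreign tax credit ¥4,000 → ¥4,090

Alternative floor tax:
  Adjusted income: ¥50,500 + ¥7,000 + ¥6,500 + ¥5,500 = ¥69,500
  Exemption: ¥69,500 ≤ ¥78,000, so full ¥36,000 applies
  Base: ¥69,500 − ¥36,000 = ¥33,500
  ¥33,500 × 27% = ¥9,045

¥9,045 > ¥4,090, so the alternative floor tax is the binding amount.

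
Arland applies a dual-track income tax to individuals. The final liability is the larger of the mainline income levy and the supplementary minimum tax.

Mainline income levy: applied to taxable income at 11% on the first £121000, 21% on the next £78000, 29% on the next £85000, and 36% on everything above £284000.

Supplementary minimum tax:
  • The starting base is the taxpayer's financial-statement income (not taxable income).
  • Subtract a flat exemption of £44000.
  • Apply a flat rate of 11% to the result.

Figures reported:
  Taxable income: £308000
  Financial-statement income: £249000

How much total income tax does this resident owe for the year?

£62980

Mainline income levy:
  £121000 × 11% = £13310
  £78000 × 21% = £16380
  £85000 × 29% = £24650
  £24000 × 36% = £8640
  → £62980

Supplementary minimum tax:
  Base (financial-statement income): £249000
  Less exemption £44000 → base £205000
  £205000 × 11% = £22550

£62980 > £22550, so the mainline income levy governs.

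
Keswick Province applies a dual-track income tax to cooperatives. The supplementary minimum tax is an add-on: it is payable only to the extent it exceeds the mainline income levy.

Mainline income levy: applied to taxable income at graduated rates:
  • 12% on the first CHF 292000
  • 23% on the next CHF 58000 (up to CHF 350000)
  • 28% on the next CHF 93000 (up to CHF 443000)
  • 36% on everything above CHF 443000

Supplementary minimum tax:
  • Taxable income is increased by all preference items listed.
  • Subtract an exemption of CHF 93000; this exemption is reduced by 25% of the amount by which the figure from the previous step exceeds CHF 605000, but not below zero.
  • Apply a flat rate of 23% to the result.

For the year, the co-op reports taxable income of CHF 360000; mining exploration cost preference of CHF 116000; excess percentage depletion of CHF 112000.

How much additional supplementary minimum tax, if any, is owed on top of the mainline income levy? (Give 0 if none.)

CHF 62670

Mainline income levy:
  CHF 292000 × 12% = CHF 35040
  CHF 58000 × 23% = CHF 13340
  CHF 10000 × 28% = CHF 2800
  → CHF 51180

Supplementary minimum tax:
  Adjusted income: CHF 360000 + CHF 116000 + CHF 112000 = CHF 588000
  Exemption: CHF 588000 ≤ CHF 605000, so full CHF 93000 applies
  Base: CHF 588000 − CHF 93000 = CHF 495000
  CHF 495000 × 23% = CHF 113850

Excess of supplementary minimum tax over mainline income levy: CHF 113850 − CHF 51180 = CHF 62670.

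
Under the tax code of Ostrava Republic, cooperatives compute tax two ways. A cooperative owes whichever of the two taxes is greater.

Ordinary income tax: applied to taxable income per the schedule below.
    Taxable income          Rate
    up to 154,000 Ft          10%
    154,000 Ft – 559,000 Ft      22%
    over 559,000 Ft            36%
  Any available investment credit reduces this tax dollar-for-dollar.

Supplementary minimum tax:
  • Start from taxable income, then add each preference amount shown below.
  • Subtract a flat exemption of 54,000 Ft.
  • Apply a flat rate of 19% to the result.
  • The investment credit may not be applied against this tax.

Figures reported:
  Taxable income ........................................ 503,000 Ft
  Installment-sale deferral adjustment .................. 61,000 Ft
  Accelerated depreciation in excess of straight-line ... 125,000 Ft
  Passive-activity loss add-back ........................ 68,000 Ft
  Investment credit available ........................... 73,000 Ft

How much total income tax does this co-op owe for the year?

Supplementary minimum tax:
  Adjusted income: 503,000 Ft + 61,000 Ft + 125,000 Ft + 68,000 Ft = 757,000 Ft
  Less exemption 54,000 Ft → base 703,000 Ft
  703,000 Ft × 19% = 133,570 Ft

Ordinary income tax:
  154,000 Ft × 10% = 15,400 Ft
  349,000 Ft × 22% = 76,780 Ft
  → 92,180 Ft
  Less investment credit 73,000 Ft → 19,180 Ft

133,570 Ft > 19,180 Ft, so the supplementary minimum tax is the binding amount.

133,570 Ft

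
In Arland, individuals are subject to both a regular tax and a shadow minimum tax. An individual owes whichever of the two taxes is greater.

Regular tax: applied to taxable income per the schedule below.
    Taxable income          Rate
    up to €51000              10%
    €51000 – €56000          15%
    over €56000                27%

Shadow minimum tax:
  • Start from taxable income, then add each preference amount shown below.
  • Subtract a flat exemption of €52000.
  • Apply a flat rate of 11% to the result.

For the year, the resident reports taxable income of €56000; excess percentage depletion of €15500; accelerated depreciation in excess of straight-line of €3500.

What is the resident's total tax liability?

Regular tax:
  €51000 × 10% = €5100
  €5000 × 15% = €750
  → €5850

Shadow minimum tax:
  Adjusted income: €56000 + €15500 + €3500 = €75000
  Less exemption €52000 → base €23000
  €23000 × 11% = €2530

€5850 > €2530, so the regular tax governs.

€5850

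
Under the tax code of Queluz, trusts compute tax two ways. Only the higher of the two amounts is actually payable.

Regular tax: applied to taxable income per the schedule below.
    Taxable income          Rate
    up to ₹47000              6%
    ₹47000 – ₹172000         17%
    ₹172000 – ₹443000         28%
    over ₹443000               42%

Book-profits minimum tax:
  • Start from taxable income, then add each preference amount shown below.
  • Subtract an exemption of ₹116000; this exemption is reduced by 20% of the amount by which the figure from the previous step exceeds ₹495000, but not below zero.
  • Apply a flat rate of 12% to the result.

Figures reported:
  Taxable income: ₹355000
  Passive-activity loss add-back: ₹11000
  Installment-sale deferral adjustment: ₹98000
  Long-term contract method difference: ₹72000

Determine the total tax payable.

Book-profits minimum tax:
  Adjusted income: ₹355000 + ₹11000 + ₹98000 + ₹72000 = ₹536000
  Exemption: ₹116000 − 20% × (₹536000 − ₹495000) = ₹116000 − ₹8200 = ₹107800
  Base: ₹536000 − ₹107800 = ₹428200
  ₹428200 × 12% = ₹51384

Regular tax:
  ₹47000 × 6% = ₹2820
  ₹125000 × 17% = ₹21250
  ₹183000 × 28% = ₹51240
  → ₹75310

₹75310 > ₹51384, so the regular tax governs.

₹75310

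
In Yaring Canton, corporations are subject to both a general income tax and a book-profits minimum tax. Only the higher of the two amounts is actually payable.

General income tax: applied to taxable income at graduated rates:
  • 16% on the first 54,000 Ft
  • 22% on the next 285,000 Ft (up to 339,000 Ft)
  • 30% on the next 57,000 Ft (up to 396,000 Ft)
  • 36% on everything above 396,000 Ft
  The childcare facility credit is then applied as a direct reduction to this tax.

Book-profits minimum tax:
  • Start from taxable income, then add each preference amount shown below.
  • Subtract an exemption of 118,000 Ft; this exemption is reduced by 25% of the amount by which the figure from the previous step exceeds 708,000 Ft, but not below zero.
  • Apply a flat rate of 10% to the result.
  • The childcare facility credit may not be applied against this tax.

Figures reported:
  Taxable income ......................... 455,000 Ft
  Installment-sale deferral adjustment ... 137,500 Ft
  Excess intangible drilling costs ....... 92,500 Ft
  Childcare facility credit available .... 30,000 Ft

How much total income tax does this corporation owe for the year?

79,680 Ft

General income tax:
  54,000 Ft × 16% = 8,640 Ft
  285,000 Ft × 22% = 62,700 Ft
  57,000 Ft × 30% = 17,100 Ft
  59,000 Ft × 36% = 21,240 Ft
  → 109,680 Ft
  Less childcare facility credit 30,000 Ft → 79,680 Ft

Book-profits minimum tax:
  Adjusted income: 455,000 Ft + 137,500 Ft + 92,500 Ft = 685,000 Ft
  Exemption: 685,000 Ft ≤ 708,000 Ft, so full 118,000 Ft applies
  Base: 685,000 Ft − 118,000 Ft = 567,000 Ft
  567,000 Ft × 10% = 56,700 Ft

79,680 Ft > 56,700 Ft, so the general income tax governs.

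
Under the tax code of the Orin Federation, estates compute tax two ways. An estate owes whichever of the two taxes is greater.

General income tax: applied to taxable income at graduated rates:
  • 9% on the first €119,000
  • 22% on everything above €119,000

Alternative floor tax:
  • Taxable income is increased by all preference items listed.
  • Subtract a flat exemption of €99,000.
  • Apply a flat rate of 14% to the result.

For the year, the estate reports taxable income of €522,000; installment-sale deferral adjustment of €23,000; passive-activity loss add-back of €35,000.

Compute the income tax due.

€99,370

General income tax:
  €119,000 × 9% = €10,710
  €403,000 × 22% = €88,660
  → €99,370

Alternative floor tax:
  Adjusted income: €522,000 + €23,000 + €35,000 = €580,000
  Less exemption €99,000 → base €481,000
  €481,000 × 14% = €67,340

€99,370 > €67,340, so the general income tax governs.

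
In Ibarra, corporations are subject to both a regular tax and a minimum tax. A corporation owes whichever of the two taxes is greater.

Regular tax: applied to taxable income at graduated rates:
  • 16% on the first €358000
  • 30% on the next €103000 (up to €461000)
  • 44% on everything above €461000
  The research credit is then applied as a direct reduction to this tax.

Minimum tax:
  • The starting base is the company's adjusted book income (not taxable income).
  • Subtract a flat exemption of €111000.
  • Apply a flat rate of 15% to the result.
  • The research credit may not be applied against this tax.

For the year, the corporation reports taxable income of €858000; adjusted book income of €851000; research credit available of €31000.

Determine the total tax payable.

Minimum tax:
  Base (adjusted book income): €851000
  Less exemption €111000 → base €740000
  €740000 × 15% = €111000

Regular tax:
  €358000 × 16% = €57280
  €103000 × 30% = €30900
  €397000 × 44% = €174680
  → €262860
  Less research credit €31000 → €231860

€231860 > €111000, so the regular tax governs.

€231860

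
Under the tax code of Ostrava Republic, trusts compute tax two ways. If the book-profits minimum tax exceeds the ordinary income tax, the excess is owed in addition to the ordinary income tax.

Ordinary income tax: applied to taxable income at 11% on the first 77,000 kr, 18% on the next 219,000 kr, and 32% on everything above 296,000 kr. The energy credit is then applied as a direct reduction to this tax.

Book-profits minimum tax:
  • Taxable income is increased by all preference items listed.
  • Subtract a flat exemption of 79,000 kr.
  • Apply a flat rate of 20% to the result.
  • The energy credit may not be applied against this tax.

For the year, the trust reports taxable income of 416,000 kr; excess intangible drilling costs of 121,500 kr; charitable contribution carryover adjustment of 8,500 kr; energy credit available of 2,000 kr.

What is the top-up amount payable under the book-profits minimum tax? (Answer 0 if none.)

Book-profits minimum tax:
  Adjusted income: 416,000 kr + 121,500 kr + 8,500 kr = 546,000 kr
  Less exemption 79,000 kr → base 467,000 kr
  467,000 kr × 20% = 93,400 kr

Ordinary income tax:
  77,000 kr × 11% = 8,470 kr
  219,000 kr × 18% = 39,420 kr
  120,000 kr × 32% = 38,400 kr
  → 86,290 kr
  Less energy credit 2,000 kr → 84,290 kr

Excess of book-profits minimum tax over ordinary income tax: 93,400 kr − 84,290 kr = 9,110 kr.

9,110 kr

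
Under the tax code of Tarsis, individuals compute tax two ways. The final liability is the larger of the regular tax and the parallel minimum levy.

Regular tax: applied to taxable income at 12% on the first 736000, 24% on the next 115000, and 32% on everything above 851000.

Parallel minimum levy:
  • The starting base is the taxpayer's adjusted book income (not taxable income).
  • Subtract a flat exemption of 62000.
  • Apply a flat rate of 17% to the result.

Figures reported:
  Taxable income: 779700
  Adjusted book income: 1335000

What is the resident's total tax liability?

216410

Regular tax:
  736000 × 12% = 88320
  43700 × 24% = 10488
  → 98808

Parallel minimum levy:
  Base (adjusted book income): 1335000
  Less exemption 62000 → base 1273000
  1273000 × 17% = 216410

216410 > 98808, so the parallel minimum levy is the binding amount.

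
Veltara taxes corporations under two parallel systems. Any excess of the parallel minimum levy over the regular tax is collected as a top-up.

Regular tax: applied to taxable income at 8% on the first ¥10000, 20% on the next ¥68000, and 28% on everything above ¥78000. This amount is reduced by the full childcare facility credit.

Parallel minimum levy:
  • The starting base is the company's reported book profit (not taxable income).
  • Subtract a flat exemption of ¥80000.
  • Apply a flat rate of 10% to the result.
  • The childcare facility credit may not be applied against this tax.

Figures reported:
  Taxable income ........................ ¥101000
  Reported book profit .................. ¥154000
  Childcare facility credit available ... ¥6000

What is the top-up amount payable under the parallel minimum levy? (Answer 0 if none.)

Parallel minimum levy:
  Base (reported book profit): ¥154000
  Less exemption ¥80000 → base ¥74000
  ¥74000 × 10% = ¥7400

Regular tax:
  ¥10000 × 8% = ¥800
  ¥68000 × 20% = ¥13600
  ¥23000 × 28% = ¥6440
  → ¥20840
  Less childcare facility credit ¥6000 → ¥14840

¥7400 ≤ ¥14840, so no add-on is due.

¥0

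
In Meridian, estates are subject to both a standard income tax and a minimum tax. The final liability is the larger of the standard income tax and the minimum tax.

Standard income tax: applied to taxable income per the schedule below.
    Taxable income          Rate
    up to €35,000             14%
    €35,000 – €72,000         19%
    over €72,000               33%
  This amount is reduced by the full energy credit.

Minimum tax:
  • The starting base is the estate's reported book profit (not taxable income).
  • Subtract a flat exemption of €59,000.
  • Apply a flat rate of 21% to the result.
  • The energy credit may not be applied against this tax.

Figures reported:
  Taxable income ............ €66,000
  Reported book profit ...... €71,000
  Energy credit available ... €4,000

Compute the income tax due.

Standard income tax:
  €35,000 × 14% = €4,900
  €31,000 × 19% = €5,890
  → €10,790
  Less energy credit €4,000 → €6,790

Minimum tax:
  Base (reported book profit): €71,000
  Less exemption €59,000 → base €12,000
  €12,000 × 21% = €2,520

€6,790 > €2,520, so the standard income tax governs.

€6,790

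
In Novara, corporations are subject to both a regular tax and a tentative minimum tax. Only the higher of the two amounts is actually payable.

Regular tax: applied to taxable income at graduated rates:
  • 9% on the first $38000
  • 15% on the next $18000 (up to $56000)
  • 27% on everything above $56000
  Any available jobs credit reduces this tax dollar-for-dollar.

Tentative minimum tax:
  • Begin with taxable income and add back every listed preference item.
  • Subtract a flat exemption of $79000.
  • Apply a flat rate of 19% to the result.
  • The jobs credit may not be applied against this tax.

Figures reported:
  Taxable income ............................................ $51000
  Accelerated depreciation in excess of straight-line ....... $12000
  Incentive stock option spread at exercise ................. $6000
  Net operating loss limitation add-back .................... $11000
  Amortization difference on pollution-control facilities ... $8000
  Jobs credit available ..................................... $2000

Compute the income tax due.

$3370

Regular tax:
  $38000 × 9% = $3420
  $13000 × 15% = $1950
  → $5370
  Less jobs credit $2000 → $3370

Tentative minimum tax:
  Adjusted income: $51000 + $12000 + $6000 + $11000 + $8000 = $88000
  Less exemption $79000 → base $9000
  $9000 × 19% = $1710

$3370 > $1710, so the regular tax governs.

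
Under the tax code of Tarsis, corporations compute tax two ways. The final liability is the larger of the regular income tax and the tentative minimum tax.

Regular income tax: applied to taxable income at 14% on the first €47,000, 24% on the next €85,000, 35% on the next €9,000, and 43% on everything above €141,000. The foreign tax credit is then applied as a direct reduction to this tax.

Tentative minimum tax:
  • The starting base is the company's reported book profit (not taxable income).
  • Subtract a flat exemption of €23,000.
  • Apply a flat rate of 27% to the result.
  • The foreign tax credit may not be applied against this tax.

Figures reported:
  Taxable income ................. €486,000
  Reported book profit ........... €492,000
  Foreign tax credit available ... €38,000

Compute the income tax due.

€140,480

Tentative minimum tax:
  Base (reported book profit): €492,000
  Less exemption €23,000 → base €469,000
  €469,000 × 27% = €126,630

Regular income tax:
  €47,000 × 14% = €6,580
  €85,000 × 24% = €20,400
  €9,000 × 35% = €3,150
  €345,000 × 43% = €148,350
  → €178,480
  Less foreign tax credit €38,000 → €140,480

€140,480 > €126,630, so the regular income tax governs.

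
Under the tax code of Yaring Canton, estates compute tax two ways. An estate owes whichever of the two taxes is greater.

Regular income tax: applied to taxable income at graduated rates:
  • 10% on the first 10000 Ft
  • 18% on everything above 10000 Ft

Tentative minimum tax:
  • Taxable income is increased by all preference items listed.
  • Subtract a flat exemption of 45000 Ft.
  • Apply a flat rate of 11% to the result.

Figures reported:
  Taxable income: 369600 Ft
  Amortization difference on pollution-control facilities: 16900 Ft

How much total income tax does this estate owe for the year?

Regular income tax:
  10000 Ft × 10% = 1000 Ft
  359600 Ft × 18% = 64728 Ft
  → 65728 Ft

Tentative minimum tax:
  Adjusted income: 369600 Ft + 16900 Ft = 386500 Ft
  Less exemption 45000 Ft → base 341500 Ft
  341500 Ft × 11% = 37565 Ft

65728 Ft > 37565 Ft, so the regular income tax governs.

65728 Ft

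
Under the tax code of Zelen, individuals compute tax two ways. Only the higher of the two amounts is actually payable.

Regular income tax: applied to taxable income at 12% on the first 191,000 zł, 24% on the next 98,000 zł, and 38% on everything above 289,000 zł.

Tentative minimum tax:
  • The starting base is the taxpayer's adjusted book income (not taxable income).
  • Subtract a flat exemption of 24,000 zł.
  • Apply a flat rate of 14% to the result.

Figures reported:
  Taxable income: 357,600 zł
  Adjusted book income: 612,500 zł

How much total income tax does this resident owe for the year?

Regular income tax:
  191,000 zł × 12% = 22,920 zł
  98,000 zł × 24% = 23,520 zł
  68,600 zł × 38% = 26,068 zł
  → 72,508 zł

Tentative minimum tax:
  Base (adjusted book income): 612,500 zł
  Less exemption 24,000 zł → base 588,500 zł
  588,500 zł × 14% = 82,390 zł

82,390 zł > 72,508 zł, so the tentative minimum tax is the binding amount.

82,390 zł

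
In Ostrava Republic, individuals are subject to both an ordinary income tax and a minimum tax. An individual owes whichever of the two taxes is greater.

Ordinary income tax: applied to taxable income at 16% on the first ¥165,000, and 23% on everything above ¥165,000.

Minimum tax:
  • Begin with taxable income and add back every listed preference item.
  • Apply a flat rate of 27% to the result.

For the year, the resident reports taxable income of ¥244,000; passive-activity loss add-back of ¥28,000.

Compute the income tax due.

Minimum tax:
  Adjusted income: ¥244,000 + ¥28,000 = ¥272,000
  ¥272,000 × 27% = ¥73,440

Ordinary income tax:
  ¥165,000 × 16% = ¥26,400
  ¥79,000 × 23% = ¥18,170
  → ¥44,570

¥73,440 > ¥44,570, so the minimum tax is the binding amount.

¥73,440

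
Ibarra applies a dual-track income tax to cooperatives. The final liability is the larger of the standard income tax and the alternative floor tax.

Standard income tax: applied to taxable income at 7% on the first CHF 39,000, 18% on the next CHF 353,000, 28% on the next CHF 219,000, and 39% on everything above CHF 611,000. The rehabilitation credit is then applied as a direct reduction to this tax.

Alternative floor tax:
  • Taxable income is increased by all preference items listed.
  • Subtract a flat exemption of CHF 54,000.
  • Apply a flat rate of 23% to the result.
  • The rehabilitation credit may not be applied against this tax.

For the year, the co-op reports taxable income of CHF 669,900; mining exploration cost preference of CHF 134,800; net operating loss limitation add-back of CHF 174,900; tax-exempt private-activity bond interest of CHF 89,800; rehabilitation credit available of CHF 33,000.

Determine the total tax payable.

CHF 233,542

Standard income tax:
  CHF 39,000 × 7% = CHF 2,730
  CHF 353,000 × 18% = CHF 63,540
  CHF 219,000 × 28% = CHF 61,320
  CHF 58,900 × 39% = CHF 22,971
  → CHF 150,561
  Less rehabilitation credit CHF 33,000 → CHF 117,561

Alternative floor tax:
  Adjusted income: CHF 669,900 + CHF 134,800 + CHF 174,900 + CHF 89,800 = CHF 1,069,400
  Less exemption CHF 54,000 → base CHF 1,015,400
  CHF 1,015,400 × 23% = CHF 233,542

CHF 233,542 > CHF 117,561, so the alternative floor tax is the binding amount.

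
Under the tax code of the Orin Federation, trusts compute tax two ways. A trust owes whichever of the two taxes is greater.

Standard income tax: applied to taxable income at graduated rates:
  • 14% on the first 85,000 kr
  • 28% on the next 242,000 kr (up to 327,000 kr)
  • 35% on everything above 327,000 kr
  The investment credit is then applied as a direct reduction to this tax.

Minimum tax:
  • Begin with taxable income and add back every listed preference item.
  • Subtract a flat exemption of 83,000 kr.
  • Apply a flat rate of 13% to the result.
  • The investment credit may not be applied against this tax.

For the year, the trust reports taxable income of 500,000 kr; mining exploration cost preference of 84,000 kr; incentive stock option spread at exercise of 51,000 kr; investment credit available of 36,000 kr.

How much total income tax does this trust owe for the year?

104,210 kr

Standard income tax:
  85,000 kr × 14% = 11,900 kr
  242,000 kr × 28% = 67,760 kr
  173,000 kr × 35% = 60,550 kr
  → 140,210 kr
  Less investment credit 36,000 kr → 104,210 kr

Minimum tax:
  Adjusted income: 500,000 kr + 84,000 kr + 51,000 kr = 635,000 kr
  Less exemption 83,000 kr → base 552,000 kr
  552,000 kr × 13% = 71,760 kr

104,210 kr > 71,760 kr, so the standard income tax governs.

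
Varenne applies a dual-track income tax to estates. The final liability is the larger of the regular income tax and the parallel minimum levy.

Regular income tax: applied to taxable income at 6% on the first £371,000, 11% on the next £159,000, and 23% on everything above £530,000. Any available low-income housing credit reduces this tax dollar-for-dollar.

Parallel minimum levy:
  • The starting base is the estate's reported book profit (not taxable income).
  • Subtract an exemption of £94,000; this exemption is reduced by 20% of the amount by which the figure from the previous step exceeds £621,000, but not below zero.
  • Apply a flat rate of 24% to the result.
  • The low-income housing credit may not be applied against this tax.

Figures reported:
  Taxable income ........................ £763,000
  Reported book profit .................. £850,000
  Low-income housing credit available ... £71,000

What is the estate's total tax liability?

£192,432

Parallel minimum levy:
  Base (reported book profit): £850,000
  Exemption: £94,000 − 20% × (£850,000 − £621,000) = £94,000 − £45,800 = £48,200
  Base: £850,000 − £48,200 = £801,800
  £801,800 × 24% = £192,432

Regular income tax:
  £371,000 × 6% = £22,260
  £159,000 × 11% = £17,490
  £233,000 × 23% = £53,590
  → £93,340
  Less low-income housing credit £71,000 → £22,340

£192,432 > £22,340, so the parallel minimum levy is the binding amount.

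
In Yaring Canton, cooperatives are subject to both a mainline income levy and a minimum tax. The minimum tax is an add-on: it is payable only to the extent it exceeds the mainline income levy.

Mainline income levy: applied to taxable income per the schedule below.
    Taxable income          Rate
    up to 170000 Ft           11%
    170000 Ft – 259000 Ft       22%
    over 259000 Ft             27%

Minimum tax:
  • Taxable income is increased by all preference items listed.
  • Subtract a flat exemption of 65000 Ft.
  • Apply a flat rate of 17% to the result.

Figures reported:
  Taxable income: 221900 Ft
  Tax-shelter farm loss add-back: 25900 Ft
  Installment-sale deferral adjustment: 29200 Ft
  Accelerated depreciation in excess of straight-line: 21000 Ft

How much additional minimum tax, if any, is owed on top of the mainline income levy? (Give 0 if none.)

9492 Ft

Minimum tax:
  Adjusted income: 221900 Ft + 25900 Ft + 29200 Ft + 21000 Ft = 298000 Ft
  Less exemption 65000 Ft → base 233000 Ft
  233000 Ft × 17% = 39610 Ft

Mainline income levy:
  170000 Ft × 11% = 18700 Ft
  51900 Ft × 22% = 11418 Ft
  → 30118 Ft

Excess of minimum tax over mainline income levy: 39610 Ft − 30118 Ft = 9492 Ft.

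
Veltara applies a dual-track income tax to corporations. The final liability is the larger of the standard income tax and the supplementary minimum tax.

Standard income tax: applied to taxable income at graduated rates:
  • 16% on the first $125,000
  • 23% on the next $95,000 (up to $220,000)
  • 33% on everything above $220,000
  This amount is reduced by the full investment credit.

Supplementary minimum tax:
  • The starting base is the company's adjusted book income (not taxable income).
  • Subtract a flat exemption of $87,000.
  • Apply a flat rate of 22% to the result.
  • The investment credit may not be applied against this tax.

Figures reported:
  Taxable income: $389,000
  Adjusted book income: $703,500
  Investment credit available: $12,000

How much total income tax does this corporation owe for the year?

$135,630

Standard income tax:
  $125,000 × 16% = $20,000
  $95,000 × 23% = $21,850
  $169,000 × 33% = $55,770
  → $97,620
  Less investment credit $12,000 → $85,620

Supplementary minimum tax:
  Base (adjusted book income): $703,500
  Less exemption $87,000 → base $616,500
  $616,500 × 22% = $135,630

$135,630 > $85,620, so the supplementary minimum tax is the binding amount.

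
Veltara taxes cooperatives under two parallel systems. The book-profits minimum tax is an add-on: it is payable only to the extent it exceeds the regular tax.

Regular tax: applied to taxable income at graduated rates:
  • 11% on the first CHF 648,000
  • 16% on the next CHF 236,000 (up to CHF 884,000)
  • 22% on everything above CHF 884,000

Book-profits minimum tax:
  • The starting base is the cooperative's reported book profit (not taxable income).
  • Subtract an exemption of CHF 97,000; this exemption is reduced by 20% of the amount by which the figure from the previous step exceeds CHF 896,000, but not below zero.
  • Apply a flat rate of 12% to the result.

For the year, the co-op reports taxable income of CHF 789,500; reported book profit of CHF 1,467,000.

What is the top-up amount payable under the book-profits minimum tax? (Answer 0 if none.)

Book-profits minimum tax:
  Base (reported book profit): CHF 1,467,000
  Exemption: 20% × (CHF 1,467,000 − CHF 896,000) = CHF 114,200 ≥ CHF 97,000, so the exemption is fully phased out
  Base: CHF 1,467,000 − CHF 0 = CHF 1,467,000
  CHF 1,467,000 × 12% = CHF 176,040

Regular tax:
  CHF 648,000 × 11% = CHF 71,280
  CHF 141,500 × 16% = CHF 22,640
  → CHF 93,920

Excess of book-profits minimum tax over regular tax: CHF 176,040 − CHF 93,920 = CHF 82,120.

CHF 82,120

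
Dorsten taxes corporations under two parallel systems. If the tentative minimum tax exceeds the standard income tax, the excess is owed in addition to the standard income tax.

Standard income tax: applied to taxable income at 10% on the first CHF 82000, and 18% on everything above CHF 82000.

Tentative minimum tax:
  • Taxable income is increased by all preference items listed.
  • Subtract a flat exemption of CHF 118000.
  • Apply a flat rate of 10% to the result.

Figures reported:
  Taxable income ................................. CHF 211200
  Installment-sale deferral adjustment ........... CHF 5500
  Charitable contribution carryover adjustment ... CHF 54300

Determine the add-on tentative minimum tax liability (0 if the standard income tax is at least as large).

Standard income tax:
  CHF 82000 × 10% = CHF 8200
  CHF 129200 × 18% = CHF 23256
  → CHF 31456

Tentative minimum tax:
  Adjusted income: CHF 211200 + CHF 5500 + CHF 54300 = CHF 271000
  Less exemption CHF 118000 → base CHF 153000
  CHF 153000 × 10% = CHF 15300

CHF 15300 ≤ CHF 31456, so no add-on is due.

CHF 0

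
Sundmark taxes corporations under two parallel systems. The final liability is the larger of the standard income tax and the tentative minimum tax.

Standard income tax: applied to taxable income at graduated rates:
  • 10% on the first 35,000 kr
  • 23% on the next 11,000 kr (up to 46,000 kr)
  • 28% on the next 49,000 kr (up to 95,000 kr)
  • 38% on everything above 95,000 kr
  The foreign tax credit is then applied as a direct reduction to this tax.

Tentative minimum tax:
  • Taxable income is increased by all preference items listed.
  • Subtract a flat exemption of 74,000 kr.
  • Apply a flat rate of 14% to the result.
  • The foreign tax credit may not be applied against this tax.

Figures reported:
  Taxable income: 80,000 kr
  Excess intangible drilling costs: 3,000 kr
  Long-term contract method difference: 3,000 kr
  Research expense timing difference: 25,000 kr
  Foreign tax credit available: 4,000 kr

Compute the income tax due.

11,550 kr

Tentative minimum tax:
  Adjusted income: 80,000 kr + 3,000 kr + 3,000 kr + 25,000 kr = 111,000 kr
  Less exemption 74,000 kr → base 37,000 kr
  37,000 kr × 14% = 5,180 kr

Standard income tax:
  35,000 kr × 10% = 3,500 kr
  11,000 kr × 23% = 2,530 kr
  34,000 kr × 28% = 9,520 kr
  → 15,550 kr
  Less foreign tax credit 4,000 kr → 11,550 kr

11,550 kr > 5,180 kr, so the standard income tax governs.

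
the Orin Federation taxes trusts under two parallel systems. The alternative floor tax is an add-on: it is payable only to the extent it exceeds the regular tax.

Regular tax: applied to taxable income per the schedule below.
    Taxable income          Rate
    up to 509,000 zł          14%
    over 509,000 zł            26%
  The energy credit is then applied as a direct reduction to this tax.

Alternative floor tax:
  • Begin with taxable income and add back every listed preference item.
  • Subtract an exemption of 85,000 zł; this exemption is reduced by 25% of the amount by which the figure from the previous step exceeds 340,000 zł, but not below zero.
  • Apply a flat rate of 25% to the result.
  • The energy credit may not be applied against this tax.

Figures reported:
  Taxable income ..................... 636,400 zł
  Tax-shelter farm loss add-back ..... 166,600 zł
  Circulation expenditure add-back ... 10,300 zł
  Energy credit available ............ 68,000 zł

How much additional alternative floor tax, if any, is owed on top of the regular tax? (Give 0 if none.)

Alternative floor tax:
  Adjusted income: 636,400 zł + 166,600 zł + 10,300 zł = 813,300 zł
  Exemption: 25% × (813,300 zł − 340,000 zł) = 118,325 zł ≥ 85,000 zł, so the exemption is fully phased out
  Base: 813,300 zł − 0 zł = 813,300 zł
  813,300 zł × 25% = 203,325 zł

Regular tax:
  509,000 zł × 14% = 71,260 zł
  127,400 zł × 26% = 33,124 zł
  → 104,384 zł
  Less energy credit 68,000 zł → 36,384 zł

Excess of alternative floor tax over regular tax: 203,325 zł − 36,384 zł = 166,941 zł.

166,941 zł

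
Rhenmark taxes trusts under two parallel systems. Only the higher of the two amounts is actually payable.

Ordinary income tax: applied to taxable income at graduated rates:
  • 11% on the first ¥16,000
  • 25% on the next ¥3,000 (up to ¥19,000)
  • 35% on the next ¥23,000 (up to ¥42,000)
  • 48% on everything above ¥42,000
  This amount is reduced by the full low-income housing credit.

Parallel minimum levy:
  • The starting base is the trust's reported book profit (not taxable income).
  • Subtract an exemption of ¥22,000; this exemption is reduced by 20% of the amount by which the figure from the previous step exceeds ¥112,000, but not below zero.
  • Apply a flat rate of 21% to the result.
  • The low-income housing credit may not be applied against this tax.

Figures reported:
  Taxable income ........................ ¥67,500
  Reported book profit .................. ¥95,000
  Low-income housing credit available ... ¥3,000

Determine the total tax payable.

¥19,800

Parallel minimum levy:
  Base (reported book profit): ¥95,000
  Exemption: ¥95,000 ≤ ¥112,000, so full ¥22,000 applies
  Base: ¥95,000 − ¥22,000 = ¥73,000
  ¥73,000 × 21% = ¥15,330

Ordinary income tax:
  ¥16,000 × 11% = ¥1,760
  ¥3,000 × 25% = ¥750
  ¥23,000 × 35% = ¥8,050
  ¥25,500 × 48% = ¥12,240
  → ¥22,800
  Less low-income housing credit ¥3,000 → ¥19,800

¥19,800 > ¥15,330, so the ordinary income tax governs.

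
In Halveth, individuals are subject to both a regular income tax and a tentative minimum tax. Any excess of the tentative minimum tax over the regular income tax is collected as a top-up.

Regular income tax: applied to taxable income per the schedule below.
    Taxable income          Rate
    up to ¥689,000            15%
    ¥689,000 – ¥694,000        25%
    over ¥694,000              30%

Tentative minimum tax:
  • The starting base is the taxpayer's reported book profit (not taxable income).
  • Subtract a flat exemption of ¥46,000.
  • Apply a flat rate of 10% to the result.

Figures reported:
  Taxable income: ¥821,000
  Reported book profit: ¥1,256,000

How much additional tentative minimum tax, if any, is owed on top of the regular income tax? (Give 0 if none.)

¥0

Regular income tax:
  ¥689,000 × 15% = ¥103,350
  ¥5,000 × 25% = ¥1,250
  ¥127,000 × 30% = ¥38,100
  → ¥142,700

Tentative minimum tax:
  Base (reported book profit): ¥1,256,000
  Less exemption ¥46,000 → base ¥1,210,000
  ¥1,210,000 × 10% = ¥121,000

¥121,000 ≤ ¥142,700, so no add-on is due.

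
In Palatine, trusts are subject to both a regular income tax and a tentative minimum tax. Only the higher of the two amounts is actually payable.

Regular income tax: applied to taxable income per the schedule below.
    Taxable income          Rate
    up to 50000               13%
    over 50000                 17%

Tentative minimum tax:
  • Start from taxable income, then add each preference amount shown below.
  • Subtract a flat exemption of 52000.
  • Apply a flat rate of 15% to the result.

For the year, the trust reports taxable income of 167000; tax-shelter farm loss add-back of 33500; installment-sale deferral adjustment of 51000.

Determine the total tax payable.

29925

Tentative minimum tax:
  Adjusted income: 167000 + 33500 + 51000 = 251500
  Less exemption 52000 → base 199500
  199500 × 15% = 29925

Regular income tax:
  50000 × 13% = 6500
  117000 × 17% = 19890
  → 26390

29925 > 26390, so the tentative minimum tax is the binding amount.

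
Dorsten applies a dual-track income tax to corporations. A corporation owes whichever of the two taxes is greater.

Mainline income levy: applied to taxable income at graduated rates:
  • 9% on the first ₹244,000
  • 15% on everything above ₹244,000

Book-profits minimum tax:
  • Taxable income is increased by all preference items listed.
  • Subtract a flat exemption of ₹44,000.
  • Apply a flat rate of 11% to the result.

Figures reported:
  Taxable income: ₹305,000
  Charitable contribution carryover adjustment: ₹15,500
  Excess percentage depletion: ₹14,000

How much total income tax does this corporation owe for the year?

Book-profits minimum tax:
  Adjusted income: ₹305,000 + ₹15,500 + ₹14,000 = ₹334,500
  Less exemption ₹44,000 → base ₹290,500
  ₹290,500 × 11% = ₹31,955

Mainline income levy:
  ₹244,000 × 9% = ₹21,960
  ₹61,000 × 15% = ₹9,150
  → ₹31,110

₹31,955 > ₹31,110, so the book-profits minimum tax is the binding amount.

₹31,955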